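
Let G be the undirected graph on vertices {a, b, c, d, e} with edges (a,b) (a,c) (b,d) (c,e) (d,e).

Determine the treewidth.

2

A width-2 tree decomposition is:
Bags: B1 = {b, d, e}  B2 = {a, b, e}  B3 = {a, c, e}
Tree: B1–B2, B2–B3
Every bag has size at most 3, so the width is 3 − 1 = 2 and tw(G) ≤ 2. The edges e–d–b–a–c–e form a cycle, so G is not a tree and its treewidth is at least 2. Therefore the treewidth is 2.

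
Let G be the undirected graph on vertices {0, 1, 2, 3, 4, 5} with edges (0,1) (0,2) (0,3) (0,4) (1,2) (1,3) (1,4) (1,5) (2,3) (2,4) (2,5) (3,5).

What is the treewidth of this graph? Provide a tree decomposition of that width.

Treewidth 3.
One optimal decomposition is:
Bags: B1 = {0, 1, 2, 3}  B2 = {0, 1, 2, 4}  B3 = {1, 2, 3, 5}
Tree: B1–B2, B1–B3

Each bag holds 4 vertices, so the decomposition has width 3, which upper-bounds the treewidth. On the other hand G contains the 4-clique {0, 1, 2, 3}. A clique must lie in a single bag of any decomposition, so no decomposition can have width below 3. The upper and lower bounds meet at 3, so that is the treewidth.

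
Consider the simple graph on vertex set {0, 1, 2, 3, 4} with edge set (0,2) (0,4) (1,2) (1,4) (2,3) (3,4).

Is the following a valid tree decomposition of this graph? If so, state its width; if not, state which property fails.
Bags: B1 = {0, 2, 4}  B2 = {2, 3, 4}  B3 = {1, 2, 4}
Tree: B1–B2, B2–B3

Yes; width 2.

Vertex coverage: the bags together contain {0, 1, 2, 3, 4}, the full vertex set. Edge coverage: each edge of G has both endpoints in at least one bag. Running intersection: for every vertex, the bags containing it form a connected subtree. All three properties hold, so this is a valid tree decomposition of width max|bag| − 1 = 2, and hence tw(G) ≤ 2.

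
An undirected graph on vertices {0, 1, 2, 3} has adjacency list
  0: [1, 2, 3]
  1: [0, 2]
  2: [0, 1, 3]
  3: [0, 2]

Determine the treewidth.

2

A width-2 tree decomposition is:
Bags: B1 = {0, 1, 2}  B2 = {0, 2, 3}
Tree: B1–B2
Each bag holds 3 vertices, so the decomposition has width 2, which upper-bounds the treewidth. On the other hand G contains the 3-clique {0, 1, 2}. A clique must lie in a single bag of any decomposition, so no decomposition can have width below 2. Therefore the treewidth is 2.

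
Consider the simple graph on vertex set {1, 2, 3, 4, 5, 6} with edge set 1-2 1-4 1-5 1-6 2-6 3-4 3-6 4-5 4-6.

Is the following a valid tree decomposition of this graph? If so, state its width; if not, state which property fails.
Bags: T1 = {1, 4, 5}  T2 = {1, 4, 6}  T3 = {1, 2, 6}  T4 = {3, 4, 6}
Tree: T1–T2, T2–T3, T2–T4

Yes; width 2.

Vertex coverage: the bags together contain {1, 2, 3, 4, 5, 6}, the full vertex set. Edge coverage: each edge of G has both endpoints in at least one bag. Running intersection: for every vertex, the bags containing it form a connected subtree. All three properties hold, so this is a valid tree decomposition of width max|bag| − 1 = 2, and hence tw(G) ≤ 2.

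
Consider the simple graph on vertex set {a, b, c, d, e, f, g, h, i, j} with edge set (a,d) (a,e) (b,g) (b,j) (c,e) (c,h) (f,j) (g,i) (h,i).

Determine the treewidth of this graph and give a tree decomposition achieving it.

Treewidth 1.
One such decomposition:
Bags: B1 = {a, d}  B2 = {a, e}  B3 = {c, e}  B4 = {c, h}  B5 = {h, i}  B6 = {g, i}  B7 = {b, g}  B8 = {b, j}  B9 = {f, j}
Tree: B1–B2, B2–B3, B3–B4, B4–B5, B5–B6, B6–B7, B7–B8, B8–B9

The largest bag has 2 vertices, giving width 1; this decomposition certifies tw(G) ≤ 1. Since G has at least one edge (e.g. d–a), it is not an edgeless graph, so tw(G) ≥ 1. Therefore the treewidth is 1.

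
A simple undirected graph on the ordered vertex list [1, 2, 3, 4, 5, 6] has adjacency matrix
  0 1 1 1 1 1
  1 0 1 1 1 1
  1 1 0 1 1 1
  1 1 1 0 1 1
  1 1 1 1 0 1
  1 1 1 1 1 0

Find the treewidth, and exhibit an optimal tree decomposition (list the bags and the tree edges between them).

Treewidth 5.
One optimal decomposition is:
Bags: B1 = {1, 2, 3, 4, 5, 6}
Tree: (single bag)

A single bag containing all 6 vertices is trivially a valid decomposition of width 5. For the lower bound, the 6 vertices {1, 2, 3, 4, 5, 6} are pairwise adjacent, and any tree decomposition puts a clique entirely inside one bag — forcing width ≥ 5. Therefore the treewidth is 5.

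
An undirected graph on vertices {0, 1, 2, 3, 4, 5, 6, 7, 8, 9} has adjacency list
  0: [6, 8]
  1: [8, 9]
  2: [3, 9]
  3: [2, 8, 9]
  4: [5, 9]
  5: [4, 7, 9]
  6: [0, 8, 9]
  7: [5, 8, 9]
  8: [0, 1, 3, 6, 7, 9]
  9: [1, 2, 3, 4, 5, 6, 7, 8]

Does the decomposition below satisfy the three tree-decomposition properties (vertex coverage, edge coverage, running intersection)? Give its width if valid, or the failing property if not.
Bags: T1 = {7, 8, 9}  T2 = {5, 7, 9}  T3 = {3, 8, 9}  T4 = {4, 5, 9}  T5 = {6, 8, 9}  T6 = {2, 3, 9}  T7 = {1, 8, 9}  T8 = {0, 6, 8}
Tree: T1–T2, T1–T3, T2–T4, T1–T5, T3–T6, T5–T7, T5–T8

Vertex coverage: the bags together contain {0, 1, 2, 3, 4, 5, 6, 7, 8, 9}, the full vertex set. Edge coverage: each edge of G has both endpoints in at least one bag. Running intersection: for every vertex, the bags containing it form a connected subtree. All three properties hold, so this is a valid tree decomposition of width max|bag| − 1 = 2, and hence tw(G) ≤ 2.

Yes; width 2.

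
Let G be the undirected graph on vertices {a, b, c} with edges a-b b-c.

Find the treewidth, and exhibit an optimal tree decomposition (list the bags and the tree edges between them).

Each bag holds 2 vertices, so the decomposition has width 1, which upper-bounds the treewidth. G has an edge, so its treewidth is at least 1. The upper and lower bounds meet at 1, so that is the treewidth.

Treewidth 1.
One such decomposition:
Bags: B1 = {b, c}  B2 = {a, b}
Tree: B1–B2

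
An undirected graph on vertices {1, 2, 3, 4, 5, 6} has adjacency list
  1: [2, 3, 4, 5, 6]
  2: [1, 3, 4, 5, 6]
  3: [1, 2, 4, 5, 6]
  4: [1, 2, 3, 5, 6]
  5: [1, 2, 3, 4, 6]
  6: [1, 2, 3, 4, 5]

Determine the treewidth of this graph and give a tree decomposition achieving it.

Treewidth 5.
One such decomposition:
Bags: B1 = {1, 2, 3, 4, 5, 6}
Tree: (single bag)

A single bag containing all 6 vertices is trivially a valid decomposition of width 5. Conversely, {1, 2, 3, 4, 5, 6} is a clique of size 6, and the vertices of any clique must share a bag in every tree decomposition; so some bag has ≥ 6 vertices and tw(G) ≥ 5. The upper and lower bounds meet at 5, so that is the treewidth.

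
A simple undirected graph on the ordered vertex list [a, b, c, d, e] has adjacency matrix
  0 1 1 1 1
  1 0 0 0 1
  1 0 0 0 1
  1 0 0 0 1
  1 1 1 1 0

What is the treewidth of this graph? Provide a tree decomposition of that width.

Every bag has size at most 3, so the width is 3 − 1 = 2 and tw(G) ≤ 2. On the other hand G contains the 3-clique {a, d, e}. A clique must lie in a single bag of any decomposition, so no decomposition can have width below 2. Therefore the treewidth is 2.

Treewidth 2.
Bags: B1 = {a, d, e}  B2 = {a, c, e}  B3 = {a, b, e}
Tree: B1–B2, B2–B3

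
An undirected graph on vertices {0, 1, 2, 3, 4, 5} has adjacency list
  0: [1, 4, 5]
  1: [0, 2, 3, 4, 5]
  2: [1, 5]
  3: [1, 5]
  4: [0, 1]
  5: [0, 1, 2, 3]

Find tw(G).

A width-2 tree decomposition is:
Bags: B1 = {0, 1, 5}  B2 = {1, 2, 5}  B3 = {1, 3, 5}  B4 = {0, 1, 4}
Tree: B1–B2, B2–B3, B1–B4
The largest bag has 3 vertices, giving width 2; this decomposition certifies tw(G) ≤ 2. Conversely, {0, 1, 4} is a clique of size 3, and the vertices of any clique must share a bag in every tree decomposition; so some bag has ≥ 3 vertices and tw(G) ≥ 2. The upper and lower bounds meet at 2, so that is the treewidth.

2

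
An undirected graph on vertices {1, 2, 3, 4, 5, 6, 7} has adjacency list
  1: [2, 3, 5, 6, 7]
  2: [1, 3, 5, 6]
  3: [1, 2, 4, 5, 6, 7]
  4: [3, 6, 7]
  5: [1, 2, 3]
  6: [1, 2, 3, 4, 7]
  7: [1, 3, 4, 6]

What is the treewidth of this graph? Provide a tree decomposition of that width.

Treewidth 3.
Bags: B1 = {1, 2, 3, 5}  B2 = {1, 2, 3, 6}  B3 = {1, 3, 6, 7}  B4 = {3, 4, 6, 7}
Tree: B1–B2, B2–B3, B3–B4

The largest bag has 4 vertices, giving width 3; this decomposition certifies tw(G) ≤ 3. For the lower bound, the 4 vertices {1, 2, 3, 5} are pairwise adjacent, and any tree decomposition puts a clique entirely inside one bag — forcing width ≥ 3. Therefore the treewidth is 3.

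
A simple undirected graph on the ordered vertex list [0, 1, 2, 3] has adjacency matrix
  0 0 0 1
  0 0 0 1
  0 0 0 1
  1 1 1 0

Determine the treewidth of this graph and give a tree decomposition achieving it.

Each bag holds 2 vertices, so the decomposition has width 1, which upper-bounds the treewidth. G has an edge, so its treewidth is at least 1. Combining the bounds, tw(G) = 1.

Treewidth 1.
Bags: B1 = {1, 3}  B2 = {2, 3}  B3 = {0, 3}
Tree: B1–B2, B2–B3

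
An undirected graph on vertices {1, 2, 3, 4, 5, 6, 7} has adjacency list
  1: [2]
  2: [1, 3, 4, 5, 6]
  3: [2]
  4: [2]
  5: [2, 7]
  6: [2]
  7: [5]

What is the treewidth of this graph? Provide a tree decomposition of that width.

Treewidth 1.
One optimal decomposition is:
Bags: B1 = {2, 3}  B2 = {2, 6}  B3 = {2, 4}  B4 = {2, 5}  B5 = {1, 2}  B6 = {5, 7}
Tree: B1–B2, B2–B3, B2–B4, B4–B5, B4–B6

Each bag holds 2 vertices, so the decomposition has width 1, which upper-bounds the treewidth. Any graph with an edge has treewidth ≥ 1, and G has the edge 2–3. The upper and lower bounds meet at 1, so that is the treewidth.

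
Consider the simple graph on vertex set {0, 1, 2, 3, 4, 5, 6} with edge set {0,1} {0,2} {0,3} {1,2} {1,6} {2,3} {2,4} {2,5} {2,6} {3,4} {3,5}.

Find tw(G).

2

A width-2 tree decomposition is:
Bags: B1 = {0, 1, 2}  B2 = {0, 2, 3}  B3 = {2, 3, 5}  B4 = {1, 2, 6}  B5 = {2, 3, 4}
Tree: B1–B2, B2–B3, B1–B4, B3–B5
Each bag holds 3 vertices, so the decomposition has width 2, which upper-bounds the treewidth. For the lower bound, the 3 vertices {0, 1, 2} are pairwise adjacent, and any tree decomposition puts a clique entirely inside one bag — forcing width ≥ 2. Therefore the treewidth is 2.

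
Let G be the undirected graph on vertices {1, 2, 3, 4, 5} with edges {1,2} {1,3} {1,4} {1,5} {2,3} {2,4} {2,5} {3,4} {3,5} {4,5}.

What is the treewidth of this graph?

4

A width-4 tree decomposition is:
Bags: B1 = {1, 2, 3, 4, 5}
Tree: (single bag)
A single bag containing all 5 vertices is trivially a valid decomposition of width 4. On the other hand G contains the 5-clique {1, 2, 3, 4, 5}. A clique must lie in a single bag of any decomposition, so no decomposition can have width below 4. Combining the bounds, tw(G) = 4.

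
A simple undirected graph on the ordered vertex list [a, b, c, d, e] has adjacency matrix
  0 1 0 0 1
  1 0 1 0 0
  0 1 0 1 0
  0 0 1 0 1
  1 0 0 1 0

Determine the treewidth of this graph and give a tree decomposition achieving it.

Each bag holds 3 vertices, so the decomposition has width 2, which upper-bounds the treewidth. Since a–e–d–c–b–a is a cycle in G, G is not acyclic. Forests are exactly the graphs of treewidth ≤ 1, so tw(G) ≥ 2. Combining the bounds, tw(G) = 2.

Treewidth 2.
Bags: B1 = {a, d, e}  B2 = {a, c, d}  B3 = {a, b, c}
Tree: B1–B2, B2–B3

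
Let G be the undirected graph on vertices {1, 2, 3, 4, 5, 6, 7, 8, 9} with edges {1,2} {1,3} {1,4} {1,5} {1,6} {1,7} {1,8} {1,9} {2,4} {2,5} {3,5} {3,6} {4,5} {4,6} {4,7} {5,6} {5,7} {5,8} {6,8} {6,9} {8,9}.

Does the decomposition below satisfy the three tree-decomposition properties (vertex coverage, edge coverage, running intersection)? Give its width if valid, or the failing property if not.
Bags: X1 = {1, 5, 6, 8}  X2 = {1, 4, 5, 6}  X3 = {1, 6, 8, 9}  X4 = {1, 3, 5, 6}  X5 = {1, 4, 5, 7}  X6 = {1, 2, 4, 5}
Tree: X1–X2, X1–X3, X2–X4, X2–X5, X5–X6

Yes; width 3.

Every vertex of G appears in some bag (union = {1, 2, 3, 4, 5, 6, 7, 8, 9}); every edge is covered by a bag; and for each vertex v the set of bags containing v is connected in the bag tree. The decomposition is therefore valid. The largest bag has 4 vertices, so the width is 3.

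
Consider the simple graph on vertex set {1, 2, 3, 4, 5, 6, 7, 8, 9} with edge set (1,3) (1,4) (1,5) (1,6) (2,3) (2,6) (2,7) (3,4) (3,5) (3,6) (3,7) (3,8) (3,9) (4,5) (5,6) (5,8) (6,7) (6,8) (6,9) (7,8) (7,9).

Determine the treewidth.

A width-3 tree decomposition is:
Bags: B1 = {3, 5, 6, 8}  B2 = {1, 3, 5, 6}  B3 = {3, 6, 7, 8}  B4 = {3, 6, 7, 9}  B5 = {2, 3, 6, 7}  B6 = {1, 3, 4, 5}
Tree: B1–B2, B1–B3, B3–B4, B3–B5, B2–B6
Every bag has size at most 4, so the width is 4 − 1 = 3 and tw(G) ≤ 3. For the lower bound, the 4 vertices {1, 3, 4, 5} are pairwise adjacent, and any tree decomposition puts a clique entirely inside one bag — forcing width ≥ 3. The upper and lower bounds meet at 3, so that is the treewidth.

3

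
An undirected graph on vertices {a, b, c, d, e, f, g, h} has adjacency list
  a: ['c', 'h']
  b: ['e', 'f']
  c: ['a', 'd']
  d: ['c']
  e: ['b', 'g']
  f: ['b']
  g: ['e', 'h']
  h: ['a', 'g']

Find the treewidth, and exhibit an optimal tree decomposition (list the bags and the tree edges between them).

Every bag has size at most 2, so the width is 2 − 1 = 1 and tw(G) ≤ 1. Any graph with an edge has treewidth ≥ 1, and G has the edge d–c. Combining the bounds, tw(G) = 1.

Treewidth 1.
Bags: B1 = {c, d}  B2 = {a, c}  B3 = {a, h}  B4 = {g, h}  B5 = {e, g}  B6 = {b, e}  B7 = {b, f}
Tree: B1–B2, B2–B3, B3–B4, B4–B5, B5–B6, B6–B7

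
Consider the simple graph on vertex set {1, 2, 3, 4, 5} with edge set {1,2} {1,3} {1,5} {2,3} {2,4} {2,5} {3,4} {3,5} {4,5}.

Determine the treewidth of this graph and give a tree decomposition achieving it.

Treewidth 3.
One such decomposition:
Bags: B1 = {1, 2, 3, 5}  B2 = {2, 3, 4, 5}
Tree: B1–B2

The largest bag has 4 vertices, giving width 3; this decomposition certifies tw(G) ≤ 3. For the lower bound, the 4 vertices {1, 2, 3, 5} are pairwise adjacent, and any tree decomposition puts a clique entirely inside one bag — forcing width ≥ 3. Combining the bounds, tw(G) = 3.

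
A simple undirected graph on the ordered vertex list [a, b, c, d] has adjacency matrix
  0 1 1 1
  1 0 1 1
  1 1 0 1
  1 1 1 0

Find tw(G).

3

A width-3 tree decomposition is:
Bags: B1 = {a, b, c, d}
Tree: (single bag)
With just one bag of size 4, the width is 4 − 1 = 3, so tw(G) ≤ 3. On the other hand G contains the 4-clique {a, b, c, d}. A clique must lie in a single bag of any decomposition, so no decomposition can have width below 3. Hence tw(G) = 3 exactly.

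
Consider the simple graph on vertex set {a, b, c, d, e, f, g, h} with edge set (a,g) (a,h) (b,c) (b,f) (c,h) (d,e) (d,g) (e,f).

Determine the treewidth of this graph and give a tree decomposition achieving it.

Each bag holds 3 vertices, so the decomposition has width 2, which upper-bounds the treewidth. Since g–d–e–f–b–c–h–a–g is a cycle in G, G is not acyclic. Forests are exactly the graphs of treewidth ≤ 1, so tw(G) ≥ 2. Therefore the treewidth is 2.

Treewidth 2.
One such decomposition:
Bags: B1 = {d, e, g}  B2 = {e, f, g}  B3 = {b, f, g}  B4 = {b, c, g}  B5 = {c, g, h}  B6 = {a, g, h}
Tree: B1–B2, B2–B3, B3–B4, B4–B5, B5–B6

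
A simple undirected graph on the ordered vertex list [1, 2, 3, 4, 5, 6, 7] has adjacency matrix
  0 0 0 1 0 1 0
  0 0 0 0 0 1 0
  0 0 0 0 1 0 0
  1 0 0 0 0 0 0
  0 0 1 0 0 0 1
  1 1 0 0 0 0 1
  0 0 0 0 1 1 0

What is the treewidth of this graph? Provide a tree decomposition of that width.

Treewidth 1.
One optimal decomposition is:
Bags: B1 = {5, 7}  B2 = {6, 7}  B3 = {3, 5}  B4 = {2, 6}  B5 = {1, 6}  B6 = {1, 4}
Tree: B1–B2, B1–B3, B2–B4, B4–B5, B5–B6

Every bag has size at most 2, so the width is 2 − 1 = 1 and tw(G) ≤ 1. Since G has at least one edge (e.g. 5–7), it is not an edgeless graph, so tw(G) ≥ 1. Hence tw(G) = 1 exactly.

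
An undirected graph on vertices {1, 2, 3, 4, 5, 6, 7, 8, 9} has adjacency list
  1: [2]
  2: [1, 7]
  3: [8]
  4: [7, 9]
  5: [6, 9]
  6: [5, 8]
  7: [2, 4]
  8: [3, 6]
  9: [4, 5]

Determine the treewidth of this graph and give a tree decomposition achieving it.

Every bag has size at most 2, so the width is 2 − 1 = 1 and tw(G) ≤ 1. Any graph with an edge has treewidth ≥ 1, and G has the edge 1–2. Combining the bounds, tw(G) = 1.

Treewidth 1.
One optimal decomposition is:
Bags: B1 = {1, 2}  B2 = {2, 7}  B3 = {4, 7}  B4 = {4, 9}  B5 = {5, 9}  B6 = {5, 6}  B7 = {6, 8}  B8 = {3, 8}
Tree: B1–B2, B2–B3, B3–B4, B4–B5, B5–B6, B6–B7, B7–B8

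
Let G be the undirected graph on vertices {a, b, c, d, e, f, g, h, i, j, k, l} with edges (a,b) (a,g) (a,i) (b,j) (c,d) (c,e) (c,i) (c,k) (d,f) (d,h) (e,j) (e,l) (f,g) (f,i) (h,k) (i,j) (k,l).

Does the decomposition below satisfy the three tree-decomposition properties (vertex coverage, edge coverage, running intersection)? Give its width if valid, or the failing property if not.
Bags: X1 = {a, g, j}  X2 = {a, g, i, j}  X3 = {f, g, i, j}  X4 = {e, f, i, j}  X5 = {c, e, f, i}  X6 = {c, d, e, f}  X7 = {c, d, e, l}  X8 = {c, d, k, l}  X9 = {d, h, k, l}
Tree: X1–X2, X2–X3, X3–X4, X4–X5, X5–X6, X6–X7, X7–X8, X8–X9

A tree decomposition must satisfy three properties: every vertex lies in some bag; for every edge, both endpoints lie together in some bag; and for every vertex, the bags containing it form a connected subtree. Here vertex b appears in no bag, so the decomposition is invalid.

No — vertex b appears in no bag.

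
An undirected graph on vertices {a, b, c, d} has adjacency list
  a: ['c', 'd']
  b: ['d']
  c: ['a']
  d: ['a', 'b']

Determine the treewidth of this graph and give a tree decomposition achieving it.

Every bag has size at most 2, so the width is 2 − 1 = 1 and tw(G) ≤ 1. G has an edge, so its treewidth is at least 1. The upper and lower bounds meet at 1, so that is the treewidth.

Treewidth 1.
Bags: B1 = {a, c}  B2 = {a, d}  B3 = {b, d}
Tree: B1–B2, B2–B3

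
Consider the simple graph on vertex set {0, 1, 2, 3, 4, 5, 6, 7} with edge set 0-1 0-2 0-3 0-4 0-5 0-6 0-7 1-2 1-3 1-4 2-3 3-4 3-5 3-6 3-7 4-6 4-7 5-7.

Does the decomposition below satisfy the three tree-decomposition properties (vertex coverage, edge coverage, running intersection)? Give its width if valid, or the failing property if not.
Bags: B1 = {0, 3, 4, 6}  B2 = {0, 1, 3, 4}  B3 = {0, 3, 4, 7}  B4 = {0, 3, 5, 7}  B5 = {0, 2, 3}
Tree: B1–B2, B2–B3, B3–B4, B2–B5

No — edge (1,2) lies in no bag.

A tree decomposition must satisfy three properties: every vertex lies in some bag; for every edge, both endpoints lie together in some bag; and for every vertex, the bags containing it form a connected subtree. Here edge (1,2) lies in no bag, so the decomposition is invalid.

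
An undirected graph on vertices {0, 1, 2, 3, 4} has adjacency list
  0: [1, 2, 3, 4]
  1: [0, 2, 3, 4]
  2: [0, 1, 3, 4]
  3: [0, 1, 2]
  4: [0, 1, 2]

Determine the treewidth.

3

A width-3 tree decomposition is:
Bags: B1 = {0, 1, 2, 4}  B2 = {0, 1, 2, 3}
Tree: B1–B2
Each bag holds 4 vertices, so the decomposition has width 3, which upper-bounds the treewidth. Conversely, {0, 1, 2, 3} is a clique of size 4, and the vertices of any clique must share a bag in every tree decomposition; so some bag has ≥ 4 vertices and tw(G) ≥ 3. Hence tw(G) = 3 exactly.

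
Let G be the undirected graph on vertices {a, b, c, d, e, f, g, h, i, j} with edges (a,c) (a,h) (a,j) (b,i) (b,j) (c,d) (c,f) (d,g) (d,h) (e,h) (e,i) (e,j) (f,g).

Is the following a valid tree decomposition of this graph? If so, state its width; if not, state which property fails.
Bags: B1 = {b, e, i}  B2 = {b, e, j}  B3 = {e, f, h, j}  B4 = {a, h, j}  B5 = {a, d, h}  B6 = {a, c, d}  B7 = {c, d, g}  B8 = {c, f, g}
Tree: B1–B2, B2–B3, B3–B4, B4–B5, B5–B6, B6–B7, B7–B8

A tree decomposition must satisfy three properties: every vertex lies in some bag; for every edge, both endpoints lie together in some bag; and for every vertex, the bags containing it form a connected subtree. Here bags containing vertex f are not connected in the tree, so the decomposition is invalid.

No — bags containing vertex f are not connected in the tree.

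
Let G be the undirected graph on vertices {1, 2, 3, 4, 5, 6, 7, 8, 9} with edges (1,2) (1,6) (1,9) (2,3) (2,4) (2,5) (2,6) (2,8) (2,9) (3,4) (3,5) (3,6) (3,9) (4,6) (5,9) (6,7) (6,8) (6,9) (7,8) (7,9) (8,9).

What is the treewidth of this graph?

A width-3 tree decomposition is:
Bags: B1 = {2, 6, 8, 9}  B2 = {1, 2, 6, 9}  B3 = {6, 7, 8, 9}  B4 = {2, 3, 6, 9}  B5 = {2, 3, 5, 9}  B6 = {2, 3, 4, 6}
Tree: B1–B2, B1–B3, B1–B4, B4–B5, B4–B6
The largest bag has 4 vertices, giving width 3; this decomposition certifies tw(G) ≤ 3. For the lower bound, the 4 vertices {2, 3, 5, 9} are pairwise adjacent, and any tree decomposition puts a clique entirely inside one bag — forcing width ≥ 3. Combining the bounds, tw(G) = 3.

3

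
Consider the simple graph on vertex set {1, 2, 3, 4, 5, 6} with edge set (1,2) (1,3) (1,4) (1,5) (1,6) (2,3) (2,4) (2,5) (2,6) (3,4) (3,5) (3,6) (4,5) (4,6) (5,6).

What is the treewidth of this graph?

5

A width-5 tree decomposition is:
Bags: B1 = {1, 2, 3, 4, 5, 6}
Tree: (single bag)
With just one bag of size 6, the width is 6 − 1 = 5, so tw(G) ≤ 5. On the other hand G contains the 6-clique {1, 2, 3, 4, 5, 6}. A clique must lie in a single bag of any decomposition, so no decomposition can have width below 5. Combining the bounds, tw(G) = 5.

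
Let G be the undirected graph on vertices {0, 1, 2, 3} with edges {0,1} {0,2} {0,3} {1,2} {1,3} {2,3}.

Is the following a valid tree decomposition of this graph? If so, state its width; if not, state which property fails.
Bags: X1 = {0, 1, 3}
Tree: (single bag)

No — vertex 2 appears in no bag.

A tree decomposition must satisfy three properties: every vertex lies in some bag; for every edge, both endpoints lie together in some bag; and for every vertex, the bags containing it form a connected subtree. Here vertex 2 appears in no bag, so the decomposition is invalid.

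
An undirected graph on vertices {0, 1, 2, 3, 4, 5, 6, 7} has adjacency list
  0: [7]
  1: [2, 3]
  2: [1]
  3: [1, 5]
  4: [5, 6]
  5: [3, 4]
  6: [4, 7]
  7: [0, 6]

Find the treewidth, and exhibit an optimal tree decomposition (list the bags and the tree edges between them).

Treewidth 1.
One such decomposition:
Bags: B1 = {1, 2}  B2 = {1, 3}  B3 = {3, 5}  B4 = {4, 5}  B5 = {4, 6}  B6 = {6, 7}  B7 = {0, 7}
Tree: B1–B2, B2–B3, B3–B4, B4–B5, B5–B6, B6–B7

The largest bag has 2 vertices, giving width 1; this decomposition certifies tw(G) ≤ 1. G has an edge, so its treewidth is at least 1. Hence tw(G) = 1 exactly.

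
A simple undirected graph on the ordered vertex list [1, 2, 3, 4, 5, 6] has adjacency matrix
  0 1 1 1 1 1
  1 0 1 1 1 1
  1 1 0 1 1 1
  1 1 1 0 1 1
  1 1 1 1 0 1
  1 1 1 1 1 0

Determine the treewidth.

5

A width-5 tree decomposition is:
Bags: B1 = {1, 2, 3, 4, 5, 6}
Tree: (single bag)
A single bag containing all 6 vertices is trivially a valid decomposition of width 5. For the lower bound, the 6 vertices {1, 2, 3, 4, 5, 6} are pairwise adjacent, and any tree decomposition puts a clique entirely inside one bag — forcing width ≥ 5. Combining the bounds, tw(G) = 5.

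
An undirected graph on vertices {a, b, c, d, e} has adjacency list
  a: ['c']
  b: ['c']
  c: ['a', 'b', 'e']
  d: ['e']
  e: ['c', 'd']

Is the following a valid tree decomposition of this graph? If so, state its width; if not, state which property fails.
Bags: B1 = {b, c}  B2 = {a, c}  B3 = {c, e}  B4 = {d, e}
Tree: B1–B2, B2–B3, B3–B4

Yes; width 1.

Vertex coverage: the bags together contain {a, b, c, d, e}, the full vertex set. Edge coverage: each edge of G has both endpoints in at least one bag. Running intersection: for every vertex, the bags containing it form a connected subtree. All three properties hold, so this is a valid tree decomposition of width max|bag| − 1 = 1, and hence tw(G) ≤ 1.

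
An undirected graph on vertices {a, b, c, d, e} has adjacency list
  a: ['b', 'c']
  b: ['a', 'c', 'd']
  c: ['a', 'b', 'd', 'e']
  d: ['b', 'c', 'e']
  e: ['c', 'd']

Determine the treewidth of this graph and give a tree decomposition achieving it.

Treewidth 2.
One such decomposition:
Bags: B1 = {a, b, c}  B2 = {b, c, d}  B3 = {c, d, e}
Tree: B1–B2, B2–B3

Every bag has size at most 3, so the width is 3 − 1 = 2 and tw(G) ≤ 2. Conversely, {c, d, e} is a clique of size 3, and the vertices of any clique must share a bag in every tree decomposition; so some bag has ≥ 3 vertices and tw(G) ≥ 2. Therefore the treewidth is 2.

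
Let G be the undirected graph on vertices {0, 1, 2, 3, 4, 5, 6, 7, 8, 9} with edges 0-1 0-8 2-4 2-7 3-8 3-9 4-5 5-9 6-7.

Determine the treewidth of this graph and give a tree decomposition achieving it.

Every bag has size at most 2, so the width is 2 − 1 = 1 and tw(G) ≤ 1. Any graph with an edge has treewidth ≥ 1, and G has the edge 6–7. Hence tw(G) = 1 exactly.

Treewidth 1.
Bags: B1 = {6, 7}  B2 = {2, 7}  B3 = {2, 4}  B4 = {4, 5}  B5 = {5, 9}  B6 = {3, 9}  B7 = {3, 8}  B8 = {0, 8}  B9 = {0, 1}
Tree: B1–B2, B2–B3, B3–B4, B4–B5, B5–B6, B6–B7, B7–B8, B8–B9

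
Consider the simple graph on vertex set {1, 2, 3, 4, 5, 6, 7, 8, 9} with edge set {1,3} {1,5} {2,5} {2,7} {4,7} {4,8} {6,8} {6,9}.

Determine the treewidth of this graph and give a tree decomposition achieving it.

Each bag holds 2 vertices, so the decomposition has width 1, which upper-bounds the treewidth. Any graph with an edge has treewidth ≥ 1, and G has the edge 3–1. Therefore the treewidth is 1.

Treewidth 1.
Bags: B1 = {1, 3}  B2 = {1, 5}  B3 = {2, 5}  B4 = {2, 7}  B5 = {4, 7}  B6 = {4, 8}  B7 = {6, 8}  B8 = {6, 9}
Tree: B1–B2, B2–B3, B3–B4, B4–B5, B5–B6, B6–B7, B7–B8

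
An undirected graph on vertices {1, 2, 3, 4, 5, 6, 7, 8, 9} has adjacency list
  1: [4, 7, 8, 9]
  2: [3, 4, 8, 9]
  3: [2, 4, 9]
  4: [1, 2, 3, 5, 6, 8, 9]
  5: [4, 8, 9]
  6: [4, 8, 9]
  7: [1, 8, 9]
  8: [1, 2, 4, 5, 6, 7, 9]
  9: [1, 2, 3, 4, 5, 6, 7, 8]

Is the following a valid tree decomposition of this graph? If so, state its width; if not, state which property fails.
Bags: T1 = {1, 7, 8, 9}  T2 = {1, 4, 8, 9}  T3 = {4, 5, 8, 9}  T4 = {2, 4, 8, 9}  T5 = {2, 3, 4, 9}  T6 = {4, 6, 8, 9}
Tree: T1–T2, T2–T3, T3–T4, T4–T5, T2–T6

Vertex coverage: the bags together contain {1, 2, 3, 4, 5, 6, 7, 8, 9}, the full vertex set. Edge coverage: each edge of G has both endpoints in at least one bag. Running intersection: for every vertex, the bags containing it form a connected subtree. All three properties hold, so this is a valid tree decomposition of width max|bag| − 1 = 3, and hence tw(G) ≤ 3.

Yes; width 3.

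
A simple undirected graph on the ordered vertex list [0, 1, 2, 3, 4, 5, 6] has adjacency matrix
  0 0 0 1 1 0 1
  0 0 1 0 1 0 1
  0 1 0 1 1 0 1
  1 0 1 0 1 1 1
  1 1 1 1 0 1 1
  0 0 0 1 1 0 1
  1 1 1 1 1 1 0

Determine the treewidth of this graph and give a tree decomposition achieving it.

Each bag holds 4 vertices, so the decomposition has width 3, which upper-bounds the treewidth. Conversely, {1, 2, 4, 6} is a clique of size 4, and the vertices of any clique must share a bag in every tree decomposition; so some bag has ≥ 4 vertices and tw(G) ≥ 3. The upper and lower bounds meet at 3, so that is the treewidth.

Treewidth 3.
Bags: B1 = {2, 3, 4, 6}  B2 = {0, 3, 4, 6}  B3 = {1, 2, 4, 6}  B4 = {3, 4, 5, 6}
Tree: B1–B2, B1–B3, B2–B4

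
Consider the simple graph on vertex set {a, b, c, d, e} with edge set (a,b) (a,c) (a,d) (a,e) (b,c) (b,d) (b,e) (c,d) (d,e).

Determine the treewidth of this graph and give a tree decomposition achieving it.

Every bag has size at most 4, so the width is 4 − 1 = 3 and tw(G) ≤ 3. Conversely, {a, b, d, e} is a clique of size 4, and the vertices of any clique must share a bag in every tree decomposition; so some bag has ≥ 4 vertices and tw(G) ≥ 3. Therefore the treewidth is 3.

Treewidth 3.
Bags: B1 = {a, b, c, d}  B2 = {a, b, d, e}
Tree: B1–B2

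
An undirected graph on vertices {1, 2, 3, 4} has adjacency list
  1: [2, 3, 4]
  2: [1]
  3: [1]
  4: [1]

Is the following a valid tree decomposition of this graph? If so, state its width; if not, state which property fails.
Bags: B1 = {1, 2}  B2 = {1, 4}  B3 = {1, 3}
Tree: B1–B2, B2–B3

Checking the three conditions: (i) the bags cover all of {1, 2, 3, 4}; (ii) for each edge, some bag contains both endpoints; (iii) the bags containing any fixed vertex form a subtree. All hold, so the decomposition is valid with width 2 − 1 = 1.

Yes; width 1.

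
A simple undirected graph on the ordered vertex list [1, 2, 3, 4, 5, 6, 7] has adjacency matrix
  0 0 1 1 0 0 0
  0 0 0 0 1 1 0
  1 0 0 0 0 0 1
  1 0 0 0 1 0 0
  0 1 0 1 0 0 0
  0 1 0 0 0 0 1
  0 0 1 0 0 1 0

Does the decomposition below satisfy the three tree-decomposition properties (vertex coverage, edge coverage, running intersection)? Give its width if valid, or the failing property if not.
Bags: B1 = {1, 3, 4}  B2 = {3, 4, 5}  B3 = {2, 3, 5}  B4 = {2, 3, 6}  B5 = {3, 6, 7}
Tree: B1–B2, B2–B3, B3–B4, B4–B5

Checking the three conditions: (i) the bags cover all of {1, 2, 3, 4, 5, 6, 7}; (ii) for each edge, some bag contains both endpoints; (iii) the bags containing any fixed vertex form a subtree. All hold, so the decomposition is valid with width 3 − 1 = 2.

Yes; width 2.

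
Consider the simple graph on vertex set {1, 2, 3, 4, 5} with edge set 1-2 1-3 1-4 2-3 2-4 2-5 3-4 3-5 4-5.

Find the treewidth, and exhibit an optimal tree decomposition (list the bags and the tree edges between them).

Every bag has size at most 4, so the width is 4 − 1 = 3 and tw(G) ≤ 3. Conversely, {1, 2, 3, 4} is a clique of size 4, and the vertices of any clique must share a bag in every tree decomposition; so some bag has ≥ 4 vertices and tw(G) ≥ 3. Hence tw(G) = 3 exactly.

Treewidth 3.
Bags: B1 = {2, 3, 4, 5}  B2 = {1, 2, 3, 4}
Tree: B1–B2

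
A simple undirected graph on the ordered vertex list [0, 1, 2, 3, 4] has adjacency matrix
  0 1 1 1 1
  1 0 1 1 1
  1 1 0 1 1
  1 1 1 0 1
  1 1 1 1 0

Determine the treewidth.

4

A width-4 tree decomposition is:
Bags: B1 = {0, 1, 2, 3, 4}
Tree: (single bag)
A single bag containing all 5 vertices is trivially a valid decomposition of width 4. On the other hand G contains the 5-clique {0, 1, 2, 3, 4}. A clique must lie in a single bag of any decomposition, so no decomposition can have width below 4. The upper and lower bounds meet at 4, so that is the treewidth.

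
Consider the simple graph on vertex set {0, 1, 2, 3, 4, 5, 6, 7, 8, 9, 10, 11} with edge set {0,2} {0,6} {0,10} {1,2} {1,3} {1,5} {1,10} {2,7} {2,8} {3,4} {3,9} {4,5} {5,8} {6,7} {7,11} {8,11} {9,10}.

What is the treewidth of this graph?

A width-3 tree decomposition is:
Bags: B1 = {6, 7, 8, 11}  B2 = {2, 6, 7, 8}  B3 = {0, 2, 6, 8}  B4 = {0, 2, 5, 8}  B5 = {0, 1, 2, 5}  B6 = {0, 1, 5, 10}  B7 = {1, 4, 5, 10}  B8 = {1, 3, 4, 10}  B9 = {3, 4, 9, 10}
Tree: B1–B2, B2–B3, B3–B4, B4–B5, B5–B6, B6–B7, B7–B8, B8–B9
Every bag has size at most 4, so the width is 4 − 1 = 3 and tw(G) ≤ 3. For the lower bound: the 4 vertex sets {6,7,11}, {8}, {2}, {0,1,5,10} are disjoint, each induces a connected subgraph, and every pair is joined by at least one edge of G. Contracting each set to a single vertex therefore yields K_{4} as a minor, and since treewidth is minor-monotone, tw(G) ≥ tw(K_{4}) = 3. Therefore the treewidth is 3.

3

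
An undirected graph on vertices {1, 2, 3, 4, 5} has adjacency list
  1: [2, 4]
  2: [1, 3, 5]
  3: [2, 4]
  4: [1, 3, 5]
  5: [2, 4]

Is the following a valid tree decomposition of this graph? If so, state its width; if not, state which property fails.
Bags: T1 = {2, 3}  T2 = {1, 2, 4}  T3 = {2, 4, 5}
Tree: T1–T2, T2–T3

No — edge (4,3) lies in no bag.

A tree decomposition must satisfy three properties: every vertex lies in some bag; for every edge, both endpoints lie together in some bag; and for every vertex, the bags containing it form a connected subtree. Here edge (4,3) lies in no bag, so the decomposition is invalid.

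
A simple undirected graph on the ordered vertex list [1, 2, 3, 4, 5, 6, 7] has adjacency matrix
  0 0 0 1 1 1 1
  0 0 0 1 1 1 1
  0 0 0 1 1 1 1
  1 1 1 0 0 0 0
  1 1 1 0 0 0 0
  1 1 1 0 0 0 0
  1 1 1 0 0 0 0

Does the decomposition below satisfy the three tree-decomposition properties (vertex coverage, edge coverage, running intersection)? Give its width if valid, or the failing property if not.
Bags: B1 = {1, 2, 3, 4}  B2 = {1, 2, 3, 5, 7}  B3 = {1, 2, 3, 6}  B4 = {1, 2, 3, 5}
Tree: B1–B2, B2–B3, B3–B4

No — bags containing vertex 5 are not connected in the tree.

A tree decomposition must satisfy three properties: every vertex lies in some bag; for every edge, both endpoints lie together in some bag; and for every vertex, the bags containing it form a connected subtree. Here bags containing vertex 5 are not connected in the tree, so the decomposition is invalid.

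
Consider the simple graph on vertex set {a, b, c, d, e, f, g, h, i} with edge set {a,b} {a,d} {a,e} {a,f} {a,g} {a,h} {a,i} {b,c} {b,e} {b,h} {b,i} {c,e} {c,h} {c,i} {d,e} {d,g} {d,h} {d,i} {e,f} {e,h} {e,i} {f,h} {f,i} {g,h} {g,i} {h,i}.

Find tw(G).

A width-4 tree decomposition is:
Bags: B1 = {a, d, e, h, i}  B2 = {a, b, e, h, i}  B3 = {b, c, e, h, i}  B4 = {a, d, g, h, i}  B5 = {a, e, f, h, i}
Tree: B1–B2, B2–B3, B1–B4, B1–B5
Every bag has size at most 5, so the width is 5 − 1 = 4 and tw(G) ≤ 4. For the lower bound, the 5 vertices {b, c, e, h, i} are pairwise adjacent, and any tree decomposition puts a clique entirely inside one bag — forcing width ≥ 4. Combining the bounds, tw(G) = 4.

4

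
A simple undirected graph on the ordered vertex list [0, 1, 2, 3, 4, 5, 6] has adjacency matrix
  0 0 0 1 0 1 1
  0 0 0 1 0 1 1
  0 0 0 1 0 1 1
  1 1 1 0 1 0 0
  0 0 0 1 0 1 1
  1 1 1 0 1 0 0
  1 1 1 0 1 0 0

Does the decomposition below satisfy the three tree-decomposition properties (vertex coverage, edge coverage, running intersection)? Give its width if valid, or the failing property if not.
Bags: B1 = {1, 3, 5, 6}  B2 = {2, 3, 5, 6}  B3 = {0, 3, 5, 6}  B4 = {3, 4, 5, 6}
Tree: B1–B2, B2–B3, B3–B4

Vertex coverage: the bags together contain {0, 1, 2, 3, 4, 5, 6}, the full vertex set. Edge coverage: each edge of G has both endpoints in at least one bag. Running intersection: for every vertex, the bags containing it form a connected subtree. All three properties hold, so this is a valid tree decomposition of width max|bag| − 1 = 3, and hence tw(G) ≤ 3.

Yes; width 3.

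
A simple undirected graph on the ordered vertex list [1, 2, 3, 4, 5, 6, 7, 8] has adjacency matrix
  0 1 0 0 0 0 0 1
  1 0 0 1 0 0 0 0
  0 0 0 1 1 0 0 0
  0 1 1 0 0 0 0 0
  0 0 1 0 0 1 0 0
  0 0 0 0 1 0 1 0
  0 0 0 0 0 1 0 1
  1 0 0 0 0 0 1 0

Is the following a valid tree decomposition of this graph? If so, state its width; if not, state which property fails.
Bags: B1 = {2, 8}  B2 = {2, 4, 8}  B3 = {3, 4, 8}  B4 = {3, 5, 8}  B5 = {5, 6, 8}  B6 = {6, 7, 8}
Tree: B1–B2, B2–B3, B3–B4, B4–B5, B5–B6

A tree decomposition must satisfy three properties: every vertex lies in some bag; for every edge, both endpoints lie together in some bag; and for every vertex, the bags containing it form a connected subtree. Here vertex 1 appears in no bag, so the decomposition is invalid.

No — vertex 1 appears in no bag.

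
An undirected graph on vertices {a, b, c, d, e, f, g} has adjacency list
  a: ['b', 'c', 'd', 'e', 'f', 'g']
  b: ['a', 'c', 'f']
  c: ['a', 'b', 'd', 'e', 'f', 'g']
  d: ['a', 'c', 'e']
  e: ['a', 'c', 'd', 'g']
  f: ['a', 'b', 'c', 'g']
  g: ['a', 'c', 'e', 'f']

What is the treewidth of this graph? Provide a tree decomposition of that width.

Treewidth 3.
Bags: B1 = {a, c, e, g}  B2 = {a, c, f, g}  B3 = {a, b, c, f}  B4 = {a, c, d, e}
Tree: B1–B2, B2–B3, B1–B4

The largest bag has 4 vertices, giving width 3; this decomposition certifies tw(G) ≤ 3. On the other hand G contains the 4-clique {a, c, d, e}. A clique must lie in a single bag of any decomposition, so no decomposition can have width below 3. Combining the bounds, tw(G) = 3.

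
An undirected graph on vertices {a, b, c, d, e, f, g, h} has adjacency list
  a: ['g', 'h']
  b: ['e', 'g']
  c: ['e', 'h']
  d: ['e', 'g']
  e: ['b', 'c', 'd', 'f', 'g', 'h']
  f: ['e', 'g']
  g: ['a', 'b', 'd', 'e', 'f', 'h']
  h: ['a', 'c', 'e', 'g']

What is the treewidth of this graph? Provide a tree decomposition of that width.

Treewidth 2.
One optimal decomposition is:
Bags: B1 = {e, g, h}  B2 = {a, g, h}  B3 = {d, e, g}  B4 = {c, e, h}  B5 = {b, e, g}  B6 = {e, f, g}
Tree: B1–B2, B1–B3, B1–B4, B3–B5, B5–B6

Each bag holds 3 vertices, so the decomposition has width 2, which upper-bounds the treewidth. Conversely, {d, e, g} is a clique of size 3, and the vertices of any clique must share a bag in every tree decomposition; so some bag has ≥ 3 vertices and tw(G) ≥ 2. Hence tw(G) = 2 exactly.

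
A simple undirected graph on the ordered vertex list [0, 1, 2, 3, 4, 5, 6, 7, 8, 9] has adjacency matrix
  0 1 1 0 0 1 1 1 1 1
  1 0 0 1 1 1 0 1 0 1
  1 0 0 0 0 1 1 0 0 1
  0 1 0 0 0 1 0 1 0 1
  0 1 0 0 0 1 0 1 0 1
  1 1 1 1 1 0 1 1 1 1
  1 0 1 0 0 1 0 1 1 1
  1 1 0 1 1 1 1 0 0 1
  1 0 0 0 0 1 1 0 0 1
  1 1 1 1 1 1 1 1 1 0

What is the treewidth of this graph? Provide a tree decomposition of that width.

Each bag holds 5 vertices, so the decomposition has width 4, which upper-bounds the treewidth. On the other hand G contains the 5-clique {0, 1, 5, 7, 9}. A clique must lie in a single bag of any decomposition, so no decomposition can have width below 4. Combining the bounds, tw(G) = 4.

Treewidth 4.
Bags: B1 = {0, 1, 5, 7, 9}  B2 = {0, 5, 6, 7, 9}  B3 = {0, 5, 6, 8, 9}  B4 = {0, 2, 5, 6, 9}  B5 = {1, 3, 5, 7, 9}  B6 = {1, 4, 5, 7, 9}
Tree: B1–B2, B2–B3, B2–B4, B1–B5, B5–B6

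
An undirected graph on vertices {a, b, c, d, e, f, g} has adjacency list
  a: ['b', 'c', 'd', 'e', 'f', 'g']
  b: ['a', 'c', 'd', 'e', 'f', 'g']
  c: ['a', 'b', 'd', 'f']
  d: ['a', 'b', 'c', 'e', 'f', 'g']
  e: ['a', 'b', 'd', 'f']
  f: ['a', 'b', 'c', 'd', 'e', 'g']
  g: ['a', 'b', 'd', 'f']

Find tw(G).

A width-4 tree decomposition is:
Bags: B1 = {a, b, c, d, f}  B2 = {a, b, d, f, g}  B3 = {a, b, d, e, f}
Tree: B1–B2, B2–B3
Each bag holds 5 vertices, so the decomposition has width 4, which upper-bounds the treewidth. For the lower bound, the 5 vertices {a, b, d, f, g} are pairwise adjacent, and any tree decomposition puts a clique entirely inside one bag — forcing width ≥ 4. The upper and lower bounds meet at 4, so that is the treewidth.

4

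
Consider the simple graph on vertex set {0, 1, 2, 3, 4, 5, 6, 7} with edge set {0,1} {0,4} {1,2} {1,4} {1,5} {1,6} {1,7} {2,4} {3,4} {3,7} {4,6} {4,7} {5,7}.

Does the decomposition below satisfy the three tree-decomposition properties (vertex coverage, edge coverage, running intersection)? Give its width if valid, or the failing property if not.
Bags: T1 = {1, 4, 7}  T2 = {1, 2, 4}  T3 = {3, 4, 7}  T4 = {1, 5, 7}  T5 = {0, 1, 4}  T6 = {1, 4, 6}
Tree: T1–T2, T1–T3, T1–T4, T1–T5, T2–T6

Yes; width 2.

Checking the three conditions: (i) the bags cover all of {0, 1, 2, 3, 4, 5, 6, 7}; (ii) for each edge, some bag contains both endpoints; (iii) the bags containing any fixed vertex form a subtree. All hold, so the decomposition is valid with width 3 − 1 = 2.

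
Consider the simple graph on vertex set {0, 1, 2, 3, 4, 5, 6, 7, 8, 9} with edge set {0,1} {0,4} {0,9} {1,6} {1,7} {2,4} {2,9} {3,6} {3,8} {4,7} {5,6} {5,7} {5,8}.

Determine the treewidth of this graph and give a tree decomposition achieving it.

Treewidth 2.
One optimal decomposition is:
Bags: B1 = {2, 4, 9}  B2 = {0, 4, 9}  B3 = {0, 4, 7}  B4 = {0, 1, 7}  B5 = {1, 5, 7}  B6 = {1, 5, 6}  B7 = {5, 6, 8}  B8 = {3, 6, 8}
Tree: B1–B2, B2–B3, B3–B4, B4–B5, B5–B6, B6–B7, B7–B8

The largest bag has 3 vertices, giving width 2; this decomposition certifies tw(G) ≤ 2. For the lower bound, G contains the cycle 2–9–0–4–2, so G is not a forest; only forests have treewidth ≤ 1, hence tw(G) ≥ 2. The upper and lower bounds meet at 2, so that is the treewidth.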